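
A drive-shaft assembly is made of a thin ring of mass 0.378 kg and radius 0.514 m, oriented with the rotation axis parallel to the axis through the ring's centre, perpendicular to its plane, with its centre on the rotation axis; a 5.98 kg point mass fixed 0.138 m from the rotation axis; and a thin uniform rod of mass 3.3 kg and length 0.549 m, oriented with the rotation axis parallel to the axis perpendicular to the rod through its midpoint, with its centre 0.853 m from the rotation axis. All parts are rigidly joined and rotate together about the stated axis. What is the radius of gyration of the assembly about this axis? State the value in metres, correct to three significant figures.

Thin ring: I_cm = MR² = (0.378)(0.514)² = 0.099866 kg·m²; axis through the centre, so I = 0.099866 kg·m².
Point mass: I_cm = 0; centre at d = 0.138 m, so I = I_cm + Md² gives I = 0 + (5.98)(0.138)² = 0.11388 kg·m².
Thin rod: I_cm = (1/12)ML² = (1/12)(3.3)(0.549)² = 0.082885 kg·m²; centre at d = 0.853 m, so I = I_cm + Md² gives I = 0.082885 + (3.3)(0.853)² = 2.484 kg·m².
Total I = 2.6977 kg·m²; total mass M = 9.658 kg.
k = √(I/M) = √(2.6977/9.658) = 0.52851 m.

0.529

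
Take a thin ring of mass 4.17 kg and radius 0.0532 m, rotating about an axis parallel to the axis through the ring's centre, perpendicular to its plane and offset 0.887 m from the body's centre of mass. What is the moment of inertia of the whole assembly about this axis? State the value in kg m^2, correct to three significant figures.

3.29

I_cm = MR² = (4.17)(0.0532)² = 0.011802 kg m^2; centre at d = 0.887 m, so the parallel axis theorem gives I = 0.011802 + (4.17)(0.887)² = 3.2926 kg m^2.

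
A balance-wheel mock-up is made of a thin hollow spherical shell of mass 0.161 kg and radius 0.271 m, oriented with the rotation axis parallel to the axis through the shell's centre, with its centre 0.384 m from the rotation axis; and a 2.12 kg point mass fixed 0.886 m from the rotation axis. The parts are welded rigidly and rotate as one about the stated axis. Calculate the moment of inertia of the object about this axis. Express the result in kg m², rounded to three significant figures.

Spherical shell: I_cm = (2/3)MR² = (2/3)(0.161)(0.271)² = 0.0078827 kg m²; centre at d = 0.384 m, so the parallel axis theorem gives I = 0.0078827 + (0.161)(0.384)² = 0.031623 kg m².
Point mass: I_cm = 0; centre at d = 0.886 m, so the parallel axis theorem gives I = 0 + (2.12)(0.886)² = 1.6642 kg m².
Total I = 0.031623 + 1.6642 = 1.6958 kg m².

1.70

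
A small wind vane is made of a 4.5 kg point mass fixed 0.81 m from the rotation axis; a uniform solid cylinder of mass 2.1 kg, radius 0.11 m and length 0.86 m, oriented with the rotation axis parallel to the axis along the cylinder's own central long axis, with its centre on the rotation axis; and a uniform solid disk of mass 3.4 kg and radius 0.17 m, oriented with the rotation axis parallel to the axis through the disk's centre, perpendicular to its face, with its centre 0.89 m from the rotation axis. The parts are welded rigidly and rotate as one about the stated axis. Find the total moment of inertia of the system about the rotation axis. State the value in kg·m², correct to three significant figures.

5.71

Point mass: I_cm = 0; centre at d = 0.81 m, so the parallel axis theorem gives I = 0 + (4.5)(0.81)² = 2.9525 kg·m².
Solid cylinder: I_cm = (1/2)MR² = (1/2)(2.1)(0.11)² = 0.012705 kg·m²; axis through the centre, so I = 0.012705 kg·m².
Solid disk: I_cm = (1/2)MR² = (1/2)(3.4)(0.17)² = 0.04913 kg·m²; centre at d = 0.89 m, so the parallel axis theorem gives I = 0.04913 + (3.4)(0.89)² = 2.7423 kg·m².
Total I = 2.9525 + 0.012705 + 2.7423 = 5.7074 kg·m².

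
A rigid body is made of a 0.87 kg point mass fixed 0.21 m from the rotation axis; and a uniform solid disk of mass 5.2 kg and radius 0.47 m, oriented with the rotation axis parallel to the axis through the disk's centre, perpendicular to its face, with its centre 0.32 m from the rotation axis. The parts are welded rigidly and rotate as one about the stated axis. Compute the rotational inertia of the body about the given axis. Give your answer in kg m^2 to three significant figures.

1.15

Point mass: I_cm = 0; centre at d = 0.21 m, so the parallel axis theorem gives I = 0 + (0.87)(0.21)² = 0.038367 kg m^2.
Solid disk: I_cm = (1/2)MR² = (1/2)(5.2)(0.47)² = 0.57434 kg m^2; centre at d = 0.32 m, so the parallel axis theorem gives I = 0.57434 + (5.2)(0.32)² = 1.1068 kg m^2.
Total I = 0.038367 + 1.1068 = 1.1452 kg m^2.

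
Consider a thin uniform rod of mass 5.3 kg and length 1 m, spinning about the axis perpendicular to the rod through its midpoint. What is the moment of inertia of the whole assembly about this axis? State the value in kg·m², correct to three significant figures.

I_cm = (1/12)ML² = (1/12)(5.3)(1)² = 0.44167 kg·m²; axis through the centre, so I = 0.44167 kg·m².

0.442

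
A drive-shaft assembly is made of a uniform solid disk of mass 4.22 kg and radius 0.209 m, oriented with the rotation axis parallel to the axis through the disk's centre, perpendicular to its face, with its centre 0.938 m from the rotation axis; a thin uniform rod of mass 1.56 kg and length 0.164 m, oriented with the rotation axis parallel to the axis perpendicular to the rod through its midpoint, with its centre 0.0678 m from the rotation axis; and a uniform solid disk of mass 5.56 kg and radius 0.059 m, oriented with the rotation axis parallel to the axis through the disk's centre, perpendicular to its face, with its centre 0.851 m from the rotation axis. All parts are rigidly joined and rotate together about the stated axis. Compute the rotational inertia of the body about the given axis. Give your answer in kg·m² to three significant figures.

Solid disk: I_cm = (1/2)MR² = (1/2)(4.22)(0.209)² = 0.092167 kg·m²; centre at d = 0.938 m, so I = I_cm + Md² gives I = 0.092167 + (4.22)(0.938)² = 3.8051 kg·m².
Thin rod: I_cm = (1/12)ML² = (1/12)(1.56)(0.164)² = 0.0034965 kg·m²; centre at d = 0.0678 m, so I = I_cm + Md² gives I = 0.0034965 + (1.56)(0.0678)² = 0.010668 kg·m².
Solid disk: I_cm = (1/2)MR² = (1/2)(5.56)(0.059)² = 0.0096772 kg·m²; centre at d = 0.851 m, so I = I_cm + Md² gives I = 0.0096772 + (5.56)(0.851)² = 4.0362 kg·m².
Total I = 3.8051 + 0.010668 + 4.0362 = 7.852 kg·m².

7.85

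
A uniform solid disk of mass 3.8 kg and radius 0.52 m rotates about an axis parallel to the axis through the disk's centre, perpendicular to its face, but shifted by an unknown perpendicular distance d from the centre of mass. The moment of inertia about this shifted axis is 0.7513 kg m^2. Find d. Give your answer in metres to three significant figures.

0.250

About the centre-of-mass axis, I_cm = (1/2)MR² = (1/2)(3.8)(0.52)² = 0.51376 kg m^2.
Parallel axis theorem: I = I_cm + Md², so Md² = 0.7513 − 0.51376 = 0.23754 kg m^2.
d = √(0.23754 / 3.8) = 0.25002 m.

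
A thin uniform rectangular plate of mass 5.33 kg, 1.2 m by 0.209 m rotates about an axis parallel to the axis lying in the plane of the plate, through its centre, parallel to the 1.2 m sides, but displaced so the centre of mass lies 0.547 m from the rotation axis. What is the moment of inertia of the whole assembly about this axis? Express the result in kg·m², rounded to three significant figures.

I_cm = (1/12)Mb² = (1/12)(5.33)(0.209)² = 0.019402 kg·m²; centre at d = 0.547 m, so I = I_cm + Md² gives I = 0.019402 + (5.33)(0.547)² = 1.6142 kg·m².

1.61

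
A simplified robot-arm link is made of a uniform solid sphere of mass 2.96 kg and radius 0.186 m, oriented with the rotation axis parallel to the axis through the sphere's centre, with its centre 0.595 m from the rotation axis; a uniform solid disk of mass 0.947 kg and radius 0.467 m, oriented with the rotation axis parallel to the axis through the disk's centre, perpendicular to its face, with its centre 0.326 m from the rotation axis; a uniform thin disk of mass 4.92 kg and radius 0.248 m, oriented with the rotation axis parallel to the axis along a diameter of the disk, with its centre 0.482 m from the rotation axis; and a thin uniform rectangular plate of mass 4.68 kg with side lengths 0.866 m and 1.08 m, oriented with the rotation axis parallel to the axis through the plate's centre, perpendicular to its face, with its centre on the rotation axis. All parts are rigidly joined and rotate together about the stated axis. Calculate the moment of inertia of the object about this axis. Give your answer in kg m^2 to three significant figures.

3.26

Solid sphere: I_cm = (2/5)MR² = (2/5)(2.96)(0.186)² = 0.040962 kg m^2; centre at d = 0.595 m, so the parallel axis theorem gives I = 0.040962 + (2.96)(0.595)² = 1.0889 kg m^2.
Solid disk: I_cm = (1/2)MR² = (1/2)(0.947)(0.467)² = 0.10327 kg m^2; centre at d = 0.326 m, so the parallel axis theorem gives I = 0.10327 + (0.947)(0.326)² = 0.20391 kg m^2.
Thin disk: I_cm = (1/4)MR² = (1/4)(4.92)(0.248)² = 0.07565 kg m^2; centre at d = 0.482 m, so the parallel axis theorem gives I = 0.07565 + (4.92)(0.482)² = 1.2187 kg m^2.
Rectangular plate: I_cm = (1/12)M(a²+b²) = (1/12)(4.68)[(0.866)² + (1.08)²] = 0.74738 kg m^2; axis through the centre, so I = 0.74738 kg m^2.
Total I = 1.0889 + 0.20391 + 1.2187 + 0.74738 = 3.2588 kg m^2.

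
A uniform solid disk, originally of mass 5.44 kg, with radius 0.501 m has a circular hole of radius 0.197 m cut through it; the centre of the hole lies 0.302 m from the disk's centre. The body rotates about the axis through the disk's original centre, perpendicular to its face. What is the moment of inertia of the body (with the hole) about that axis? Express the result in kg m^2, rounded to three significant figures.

Unpierced body about its centre: I₀ = (1/2)MR² = (1/2)(5.44)(0.501)² = 0.68272 kg m^2.
The removed disk has mass m = M·(r/R)² = (5.44)(0.197/0.501)² = 0.84112 kg (same uniform areal density).
Its moment of inertia about the rotation axis (parallel-axis theorem): I_hole = (1/2)mr² + md² = (1/2)(0.84112)(0.197)² + (0.84112)(0.302)² = 0.093035 kg m^2.
Treating the hole as negative mass, I = I₀ − I_hole = 0.68272 − 0.093035 = 0.58969 kg m^2.

0.590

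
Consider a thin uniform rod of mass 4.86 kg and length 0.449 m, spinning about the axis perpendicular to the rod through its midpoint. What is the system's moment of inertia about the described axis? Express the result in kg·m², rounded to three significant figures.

I_cm = (1/12)ML² = (1/12)(4.86)(0.449)² = 0.081648 kg·m²; axis through the centre, so I = 0.081648 kg·m².

0.0816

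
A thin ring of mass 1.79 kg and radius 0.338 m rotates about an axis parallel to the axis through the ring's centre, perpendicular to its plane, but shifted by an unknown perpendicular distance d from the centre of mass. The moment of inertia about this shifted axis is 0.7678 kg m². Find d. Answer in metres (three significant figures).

0.561

About the centre-of-mass axis, I_cm = MR² = (1.79)(0.338)² = 0.2045 kg m².
Parallel axis theorem: I = I_cm + Md², so Md² = 0.7678 − 0.2045 = 0.5633 kg m².
d = √(0.5633 / 1.79) = 0.56098 m.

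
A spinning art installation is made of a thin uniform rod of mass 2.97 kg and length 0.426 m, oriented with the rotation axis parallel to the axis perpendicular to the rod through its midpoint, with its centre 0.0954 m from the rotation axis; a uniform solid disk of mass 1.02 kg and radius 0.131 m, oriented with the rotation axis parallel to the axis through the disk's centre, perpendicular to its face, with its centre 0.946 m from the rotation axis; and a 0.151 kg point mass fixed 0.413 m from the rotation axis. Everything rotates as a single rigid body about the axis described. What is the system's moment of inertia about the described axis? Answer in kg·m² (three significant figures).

Thin rod: I_cm = (1/12)ML² = (1/12)(2.97)(0.426)² = 0.044915 kg·m²; centre at d = 0.0954 m, so I = I_cm + Md² gives I = 0.044915 + (2.97)(0.0954)² = 0.071946 kg·m².
Solid disk: I_cm = (1/2)MR² = (1/2)(1.02)(0.131)² = 0.0087521 kg·m²; centre at d = 0.946 m, so I = I_cm + Md² gives I = 0.0087521 + (1.02)(0.946)² = 0.92157 kg·m².
Point mass: I_cm = 0; centre at d = 0.413 m, so I = I_cm + Md² gives I = 0 + (0.151)(0.413)² = 0.025756 kg·m².
Total I = 0.071946 + 0.92157 + 0.025756 = 1.0193 kg·m².

1.02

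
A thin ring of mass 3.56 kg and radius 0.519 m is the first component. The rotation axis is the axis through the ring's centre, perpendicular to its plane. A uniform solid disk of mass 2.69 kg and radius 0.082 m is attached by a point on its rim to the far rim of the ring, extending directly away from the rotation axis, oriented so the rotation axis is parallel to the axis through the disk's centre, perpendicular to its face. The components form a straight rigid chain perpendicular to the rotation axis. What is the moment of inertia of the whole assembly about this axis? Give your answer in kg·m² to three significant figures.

1.94

Thin ring: I_cm = MR² = (3.56)(0.519)² = 0.95893 kg·m²; axis through the centre, so I = 0.95893 kg·m².
Solid disk: I_cm = (1/2)MR² = (1/2)(2.69)(0.082)² = 0.0090438 kg·m²; centre at d = 0.519 + 0.082 = 0.601 m, so I = I_cm + Md² gives I = 0.0090438 + (2.69)(0.601)² = 0.98067 kg·m².
Total I = 0.95893 + 0.98067 = 1.9396 kg·m².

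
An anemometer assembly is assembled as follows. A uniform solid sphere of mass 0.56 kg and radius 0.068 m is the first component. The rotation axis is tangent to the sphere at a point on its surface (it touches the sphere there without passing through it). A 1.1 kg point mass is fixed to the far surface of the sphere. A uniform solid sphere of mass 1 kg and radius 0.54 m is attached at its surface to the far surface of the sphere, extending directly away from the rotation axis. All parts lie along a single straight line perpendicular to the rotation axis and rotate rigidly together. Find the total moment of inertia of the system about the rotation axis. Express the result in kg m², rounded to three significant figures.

Solid sphere: I_cm = (2/5)MR² = (2/5)(0.56)(0.068)² = 0.0010358 kg m²; centre at d = 0.068 m, so the parallel axis theorem gives I = 0.0010358 + (0.56)(0.068)² = 0.0036252 kg m².
Point mass: I_cm = 0; centre at d = 0.068 + 0.068 = 0.136 m, so the parallel axis theorem gives I = 0 + (1.1)(0.136)² = 0.020346 kg m².
Solid sphere: I_cm = (2/5)MR² = (2/5)(1)(0.54)² = 0.11664 kg m²; centre at d = 0.068 + 0.068 + 0.54 = 0.676 m, so the parallel axis theorem gives I = 0.11664 + (1)(0.676)² = 0.57362 kg m².
Total I = 0.0036252 + 0.020346 + 0.57362 = 0.59759 kg m².

0.598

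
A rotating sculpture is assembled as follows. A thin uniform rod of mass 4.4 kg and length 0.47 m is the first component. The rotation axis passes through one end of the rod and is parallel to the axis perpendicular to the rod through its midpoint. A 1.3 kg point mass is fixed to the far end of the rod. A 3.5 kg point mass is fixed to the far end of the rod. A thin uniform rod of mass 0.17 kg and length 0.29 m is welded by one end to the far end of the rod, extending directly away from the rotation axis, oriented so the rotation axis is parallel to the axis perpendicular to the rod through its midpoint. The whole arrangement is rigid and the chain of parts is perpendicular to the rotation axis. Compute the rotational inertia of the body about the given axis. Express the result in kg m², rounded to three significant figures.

Thin rod: I_cm = (1/12)ML² = (1/12)(4.4)(0.47)² = 0.080997 kg m²; centre at d = 0.235 m, so I = I_cm + Md² gives I = 0.080997 + (4.4)(0.235)² = 0.32399 kg m².
Point mass: I_cm = 0; centre at d = 0.235 + 0.235 = 0.47 m, so I = I_cm + Md² gives I = 0 + (1.3)(0.47)² = 0.28717 kg m².
Point mass: I_cm = 0; centre at d = 0.235 + 0.235 = 0.47 m, so I = I_cm + Md² gives I = 0 + (3.5)(0.47)² = 0.77315 kg m².
Thin rod: I_cm = (1/12)ML² = (1/12)(0.17)(0.29)² = 0.0011914 kg m²; centre at d = 0.235 + 0.235 + 0.145 = 0.615 m, so I = I_cm + Md² gives I = 0.0011914 + (0.17)(0.615)² = 0.06549 kg m².
Total I = 0.32399 + 0.28717 + 0.77315 + 0.06549 = 1.4498 kg m².

1.45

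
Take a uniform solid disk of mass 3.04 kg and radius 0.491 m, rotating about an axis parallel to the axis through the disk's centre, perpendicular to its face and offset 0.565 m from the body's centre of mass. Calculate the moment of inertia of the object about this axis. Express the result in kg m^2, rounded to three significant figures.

I_cm = (1/2)MR² = (1/2)(3.04)(0.491)² = 0.36644 kg m^2; centre at d = 0.565 m, so I = I_cm + Md² gives I = 0.36644 + (3.04)(0.565)² = 1.3369 kg m^2.

1.34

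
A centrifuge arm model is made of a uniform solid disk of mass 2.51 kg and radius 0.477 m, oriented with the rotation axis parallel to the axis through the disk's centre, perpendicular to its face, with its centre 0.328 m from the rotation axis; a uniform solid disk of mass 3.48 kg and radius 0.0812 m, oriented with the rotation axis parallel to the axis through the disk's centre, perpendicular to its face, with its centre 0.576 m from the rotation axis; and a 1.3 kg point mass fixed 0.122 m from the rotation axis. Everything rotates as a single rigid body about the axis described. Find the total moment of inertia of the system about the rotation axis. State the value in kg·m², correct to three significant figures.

1.74

Solid disk: I_cm = (1/2)MR² = (1/2)(2.51)(0.477)² = 0.28555 kg·m²; centre at d = 0.328 m, so I = I_cm + Md² gives I = 0.28555 + (2.51)(0.328)² = 0.55558 kg·m².
Solid disk: I_cm = (1/2)MR² = (1/2)(3.48)(0.0812)² = 0.011473 kg·m²; centre at d = 0.576 m, so I = I_cm + Md² gives I = 0.011473 + (3.48)(0.576)² = 1.1661 kg·m².
Point mass: I_cm = 0; centre at d = 0.122 m, so I = I_cm + Md² gives I = 0 + (1.3)(0.122)² = 0.019349 kg·m².
Total I = 0.55558 + 1.1661 + 0.019349 = 1.741 kg·m².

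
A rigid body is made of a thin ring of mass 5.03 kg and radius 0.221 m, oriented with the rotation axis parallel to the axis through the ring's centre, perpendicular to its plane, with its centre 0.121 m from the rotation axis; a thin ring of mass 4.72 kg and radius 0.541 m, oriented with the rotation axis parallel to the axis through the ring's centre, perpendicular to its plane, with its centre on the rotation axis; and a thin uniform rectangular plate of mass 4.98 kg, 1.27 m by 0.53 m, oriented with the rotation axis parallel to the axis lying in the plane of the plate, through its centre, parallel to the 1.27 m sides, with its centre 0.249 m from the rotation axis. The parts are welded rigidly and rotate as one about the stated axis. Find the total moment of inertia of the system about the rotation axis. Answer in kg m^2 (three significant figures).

2.13

Thin ring: I_cm = MR² = (5.03)(0.221)² = 0.24567 kg m^2; centre at d = 0.121 m, so I = I_cm + Md² gives I = 0.24567 + (5.03)(0.121)² = 0.31931 kg m^2.
Thin ring: I_cm = MR² = (4.72)(0.541)² = 1.3815 kg m^2; axis through the centre, so I = 1.3815 kg m^2.
Rectangular plate: I_cm = (1/12)Mb² = (1/12)(4.98)(0.53)² = 0.11657 kg m^2; centre at d = 0.249 m, so I = I_cm + Md² gives I = 0.11657 + (4.98)(0.249)² = 0.42534 kg m^2.
Total I = 0.31931 + 1.3815 + 0.42534 = 2.1261 kg m^2.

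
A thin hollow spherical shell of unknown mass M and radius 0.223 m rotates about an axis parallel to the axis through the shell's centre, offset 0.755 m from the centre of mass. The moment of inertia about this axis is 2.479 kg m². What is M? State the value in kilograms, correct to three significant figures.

I = I_cm + Md² = (2/3)MR² + Md² = M·[0.666667·(0.223)² + (0.755)²] = M·0.60318.
So M = 2.479 / 0.60318 = 4.1099 kg.

4.11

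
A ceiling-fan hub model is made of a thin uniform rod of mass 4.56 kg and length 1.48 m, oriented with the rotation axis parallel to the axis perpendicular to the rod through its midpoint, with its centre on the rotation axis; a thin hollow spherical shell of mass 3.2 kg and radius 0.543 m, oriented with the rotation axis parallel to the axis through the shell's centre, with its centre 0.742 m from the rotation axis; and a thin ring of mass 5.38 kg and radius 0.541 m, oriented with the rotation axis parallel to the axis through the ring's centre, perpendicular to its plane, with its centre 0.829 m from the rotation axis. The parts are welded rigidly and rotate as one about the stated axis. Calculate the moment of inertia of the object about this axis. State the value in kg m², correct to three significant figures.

8.50

Thin rod: I_cm = (1/12)ML² = (1/12)(4.56)(1.48)² = 0.83235 kg m²; axis through the centre, so I = 0.83235 kg m².
Spherical shell: I_cm = (2/3)MR² = (2/3)(3.2)(0.543)² = 0.62901 kg m²; centre at d = 0.742 m, so I = I_cm + Md² gives I = 0.62901 + (3.2)(0.742)² = 2.3908 kg m².
Thin ring: I_cm = MR² = (5.38)(0.541)² = 1.5746 kg m²; centre at d = 0.829 m, so I = I_cm + Md² gives I = 1.5746 + (5.38)(0.829)² = 5.272 kg m².
Total I = 0.83235 + 2.3908 + 5.272 = 8.4951 kg m².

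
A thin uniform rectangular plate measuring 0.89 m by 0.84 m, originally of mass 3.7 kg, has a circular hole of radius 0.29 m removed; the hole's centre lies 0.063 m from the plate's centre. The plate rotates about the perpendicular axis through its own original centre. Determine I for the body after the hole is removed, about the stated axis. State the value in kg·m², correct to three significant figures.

0.402

Unpierced body about its centre: I₀ = (1/12)M(a²+b²) = (1/12)(3.7)[(0.89)² + (0.84)²] = 0.46179 kg·m².
The removed disk has mass m = M·πr²/(ab) = (3.7)·π(0.29)²/(0.89·0.84) = 1.3076 kg (same uniform areal density).
Its moment of inertia about the rotation axis (parallel-axis theorem): I_hole = (1/2)mr² + md² = (1/2)(1.3076)(0.29)² + (1.3076)(0.063)² = 0.060175 kg·m².
Treating the hole as negative mass, I = I₀ − I_hole = 0.46179 − 0.060175 = 0.40162 kg·m².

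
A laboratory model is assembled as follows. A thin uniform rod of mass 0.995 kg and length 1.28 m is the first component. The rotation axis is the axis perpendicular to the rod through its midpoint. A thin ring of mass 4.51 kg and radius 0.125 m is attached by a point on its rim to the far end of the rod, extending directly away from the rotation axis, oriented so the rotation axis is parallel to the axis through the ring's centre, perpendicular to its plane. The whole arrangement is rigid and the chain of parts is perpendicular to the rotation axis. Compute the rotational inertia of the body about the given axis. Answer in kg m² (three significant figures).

Thin rod: I_cm = (1/12)ML² = (1/12)(0.995)(1.28)² = 0.13585 kg m²; axis through the centre, so I = 0.13585 kg m².
Thin ring: I_cm = MR² = (4.51)(0.125)² = 0.070469 kg m²; centre at d = 0.64 + 0.125 = 0.765 m, so the parallel axis theorem gives I = 0.070469 + (4.51)(0.765)² = 2.7098 kg m².
Total I = 0.13585 + 2.7098 = 2.8457 kg m².

2.85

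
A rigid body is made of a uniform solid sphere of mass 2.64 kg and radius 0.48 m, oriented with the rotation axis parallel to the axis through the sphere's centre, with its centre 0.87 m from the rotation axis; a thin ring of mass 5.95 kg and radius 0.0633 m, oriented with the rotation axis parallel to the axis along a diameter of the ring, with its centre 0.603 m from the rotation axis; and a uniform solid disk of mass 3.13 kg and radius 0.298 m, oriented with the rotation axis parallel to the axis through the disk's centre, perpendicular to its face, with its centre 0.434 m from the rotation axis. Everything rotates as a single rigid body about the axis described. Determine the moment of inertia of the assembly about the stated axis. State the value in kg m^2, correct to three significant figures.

Solid sphere: I_cm = (2/5)MR² = (2/5)(2.64)(0.48)² = 0.2433 kg m^2; centre at d = 0.87 m, so I = I_cm + Md² gives I = 0.2433 + (2.64)(0.87)² = 2.2415 kg m^2.
Thin ring: I_cm = (1/2)MR² = (1/2)(5.95)(0.0633)² = 0.01192 kg m^2; centre at d = 0.603 m, so I = I_cm + Md² gives I = 0.01192 + (5.95)(0.603)² = 2.1754 kg m^2.
Solid disk: I_cm = (1/2)MR² = (1/2)(3.13)(0.298)² = 0.13898 kg m^2; centre at d = 0.434 m, so I = I_cm + Md² gives I = 0.13898 + (3.13)(0.434)² = 0.72853 kg m^2.
Total I = 2.2415 + 2.1754 + 0.72853 = 5.1454 kg m^2.

5.15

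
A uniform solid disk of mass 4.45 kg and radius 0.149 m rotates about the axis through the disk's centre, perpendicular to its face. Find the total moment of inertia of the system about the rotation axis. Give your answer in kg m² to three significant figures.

0.0494

I_cm = (1/2)MR² = (1/2)(4.45)(0.149)² = 0.049397 kg m²; axis through the centre, so I = 0.049397 kg m².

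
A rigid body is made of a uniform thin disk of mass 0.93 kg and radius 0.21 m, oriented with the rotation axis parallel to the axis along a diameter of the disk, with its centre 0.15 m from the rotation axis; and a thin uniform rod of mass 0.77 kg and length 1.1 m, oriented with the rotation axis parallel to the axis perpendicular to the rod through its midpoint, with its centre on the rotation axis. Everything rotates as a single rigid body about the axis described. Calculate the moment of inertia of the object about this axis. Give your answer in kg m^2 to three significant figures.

Thin disk: I_cm = (1/4)MR² = (1/4)(0.93)(0.21)² = 0.010253 kg m^2; centre at d = 0.15 m, so the parallel axis theorem gives I = 0.010253 + (0.93)(0.15)² = 0.031178 kg m^2.
Thin rod: I_cm = (1/12)ML² = (1/12)(0.77)(1.1)² = 0.077642 kg m^2; axis through the centre, so I = 0.077642 kg m^2.
Total I = 0.031178 + 0.077642 = 0.10882 kg m^2.

0.109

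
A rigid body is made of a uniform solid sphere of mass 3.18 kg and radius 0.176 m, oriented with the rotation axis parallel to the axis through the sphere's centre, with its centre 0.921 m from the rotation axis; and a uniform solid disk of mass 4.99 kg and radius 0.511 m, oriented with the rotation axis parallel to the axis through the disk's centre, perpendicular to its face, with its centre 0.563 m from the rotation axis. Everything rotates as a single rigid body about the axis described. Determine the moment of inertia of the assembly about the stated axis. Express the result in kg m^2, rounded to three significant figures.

4.97

Solid sphere: I_cm = (2/5)MR² = (2/5)(3.18)(0.176)² = 0.039401 kg m^2; centre at d = 0.921 m, so I = I_cm + Md² gives I = 0.039401 + (3.18)(0.921)² = 2.7368 kg m^2.
Solid disk: I_cm = (1/2)MR² = (1/2)(4.99)(0.511)² = 0.6515 kg m^2; centre at d = 0.563 m, so I = I_cm + Md² gives I = 0.6515 + (4.99)(0.563)² = 2.2332 kg m^2.
Total I = 2.7368 + 2.2332 = 4.97 kg m^2.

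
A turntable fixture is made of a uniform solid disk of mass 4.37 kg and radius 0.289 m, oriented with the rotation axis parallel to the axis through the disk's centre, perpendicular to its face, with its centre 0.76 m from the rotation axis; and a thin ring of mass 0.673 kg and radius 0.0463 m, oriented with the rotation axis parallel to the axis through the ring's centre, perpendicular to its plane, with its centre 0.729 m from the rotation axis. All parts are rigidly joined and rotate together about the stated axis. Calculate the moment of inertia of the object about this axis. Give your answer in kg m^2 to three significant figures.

Solid disk: I_cm = (1/2)MR² = (1/2)(4.37)(0.289)² = 0.18249 kg m^2; centre at d = 0.76 m, so I = I_cm + Md² gives I = 0.18249 + (4.37)(0.76)² = 2.7066 kg m^2.
Thin ring: I_cm = MR² = (0.673)(0.0463)² = 0.0014427 kg m^2; centre at d = 0.729 m, so I = I_cm + Md² gives I = 0.0014427 + (0.673)(0.729)² = 0.3591 kg m^2.
Total I = 2.7066 + 0.3591 = 3.0657 kg m^2.

3.07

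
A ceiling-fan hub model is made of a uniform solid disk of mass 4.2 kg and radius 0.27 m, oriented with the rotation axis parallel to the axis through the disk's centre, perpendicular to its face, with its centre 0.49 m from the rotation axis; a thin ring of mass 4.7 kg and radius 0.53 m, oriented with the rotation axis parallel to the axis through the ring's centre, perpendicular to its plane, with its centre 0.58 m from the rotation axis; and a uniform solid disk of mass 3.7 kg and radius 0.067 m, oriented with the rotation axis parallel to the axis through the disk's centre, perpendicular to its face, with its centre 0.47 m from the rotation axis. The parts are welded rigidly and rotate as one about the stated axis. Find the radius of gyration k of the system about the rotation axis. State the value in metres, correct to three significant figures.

Solid disk: I_cm = (1/2)MR² = (1/2)(4.2)(0.27)² = 0.15309 kg m²; centre at d = 0.49 m, so I = I_cm + Md² gives I = 0.15309 + (4.2)(0.49)² = 1.1615 kg m².
Thin ring: I_cm = MR² = (4.7)(0.53)² = 1.3202 kg m²; centre at d = 0.58 m, so I = I_cm + Md² gives I = 1.3202 + (4.7)(0.58)² = 2.9013 kg m².
Solid disk: I_cm = (1/2)MR² = (1/2)(3.7)(0.067)² = 0.0083047 kg m²; centre at d = 0.47 m, so I = I_cm + Md² gives I = 0.0083047 + (3.7)(0.47)² = 0.82563 kg m².
Total I = 4.8885 kg m²; total mass M = 12.6 kg.
k = √(I/M) = √(4.8885/12.6) = 0.62287 m.

0.623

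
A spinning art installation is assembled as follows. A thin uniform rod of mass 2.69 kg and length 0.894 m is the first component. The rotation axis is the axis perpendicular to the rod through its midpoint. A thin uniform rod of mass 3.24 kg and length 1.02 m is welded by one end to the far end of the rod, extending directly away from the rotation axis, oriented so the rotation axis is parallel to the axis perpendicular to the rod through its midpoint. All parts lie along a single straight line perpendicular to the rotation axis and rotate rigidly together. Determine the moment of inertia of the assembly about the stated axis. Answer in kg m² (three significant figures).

3.43

Thin rod: I_cm = (1/12)ML² = (1/12)(2.69)(0.894)² = 0.17916 kg m²; axis through the centre, so I = 0.17916 kg m².
Thin rod: I_cm = (1/12)ML² = (1/12)(3.24)(1.02)² = 0.28091 kg m²; centre at d = 0.447 + 0.51 = 0.957 m, so I = I_cm + Md² gives I = 0.28091 + (3.24)(0.957)² = 3.2483 kg m².
Total I = 0.17916 + 3.2483 = 3.4274 kg m².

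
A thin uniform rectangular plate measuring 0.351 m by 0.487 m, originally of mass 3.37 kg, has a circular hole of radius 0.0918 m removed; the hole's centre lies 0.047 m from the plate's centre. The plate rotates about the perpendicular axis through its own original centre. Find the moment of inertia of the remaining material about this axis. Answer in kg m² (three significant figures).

0.0979

Unpierced body about its centre: I₀ = (1/12)M(a²+b²) = (1/12)(3.37)[(0.351)² + (0.487)²] = 0.1012 kg m².
The removed disk has mass m = M·πr²/(ab) = (3.37)·π(0.0918)²/(0.351·0.487) = 0.52195 kg (same uniform areal density).
Its moment of inertia about the rotation axis (parallel-axis theorem): I_hole = (1/2)mr² + md² = (1/2)(0.52195)(0.0918)² + (0.52195)(0.047)² = 0.0033523 kg m².
Treating the hole as negative mass, I = I₀ − I_hole = 0.1012 − 0.0033523 = 0.097852 kg m².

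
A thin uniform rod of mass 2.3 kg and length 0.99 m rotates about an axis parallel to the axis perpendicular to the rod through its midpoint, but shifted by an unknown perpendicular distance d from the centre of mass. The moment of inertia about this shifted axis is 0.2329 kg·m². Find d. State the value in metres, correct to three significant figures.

About the centre-of-mass axis, I_cm = (1/12)ML² = (1/12)(2.3)(0.99)² = 0.18785 kg·m².
Parallel axis theorem: I = I_cm + Md², so Md² = 0.2329 − 0.18785 = 0.045048 kg·m².
d = √(0.045048 / 2.3) = 0.13995 m.

0.140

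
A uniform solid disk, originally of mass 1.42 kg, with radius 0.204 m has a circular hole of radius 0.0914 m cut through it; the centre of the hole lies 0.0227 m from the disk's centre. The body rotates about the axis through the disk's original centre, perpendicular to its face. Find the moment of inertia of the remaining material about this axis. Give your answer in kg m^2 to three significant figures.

Unpierced body about its centre: I₀ = (1/2)MR² = (1/2)(1.42)(0.204)² = 0.029547 kg m^2.
The removed disk has mass m = M·(r/R)² = (1.42)(0.0914/0.204)² = 0.28505 kg (same uniform areal density).
Its moment of inertia about the rotation axis (parallel-axis theorem): I_hole = (1/2)mr² + md² = (1/2)(0.28505)(0.0914)² + (0.28505)(0.0227)² = 0.0013375 kg m^2.
Treating the hole as negative mass, I = I₀ − I_hole = 0.029547 − 0.0013375 = 0.02821 kg m^2.

0.0282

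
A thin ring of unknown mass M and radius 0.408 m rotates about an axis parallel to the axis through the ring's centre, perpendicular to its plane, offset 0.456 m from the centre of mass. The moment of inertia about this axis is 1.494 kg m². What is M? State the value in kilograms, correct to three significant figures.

3.99

I = I_cm + Md² = MR² + Md² = M·[1·(0.408)² + (0.456)²] = M·0.3744.
So M = 1.494 / 0.3744 = 3.9904 kg.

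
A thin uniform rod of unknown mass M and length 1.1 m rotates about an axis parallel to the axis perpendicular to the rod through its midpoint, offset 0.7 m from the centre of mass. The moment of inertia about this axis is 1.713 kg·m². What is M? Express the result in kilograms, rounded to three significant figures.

I = I_cm + Md² = (1/12)ML² + Md² = M·[0.0833333·(1.1)² + (0.7)²] = M·0.59083.
So M = 1.713 / 0.59083 = 2.8993 kg.

2.90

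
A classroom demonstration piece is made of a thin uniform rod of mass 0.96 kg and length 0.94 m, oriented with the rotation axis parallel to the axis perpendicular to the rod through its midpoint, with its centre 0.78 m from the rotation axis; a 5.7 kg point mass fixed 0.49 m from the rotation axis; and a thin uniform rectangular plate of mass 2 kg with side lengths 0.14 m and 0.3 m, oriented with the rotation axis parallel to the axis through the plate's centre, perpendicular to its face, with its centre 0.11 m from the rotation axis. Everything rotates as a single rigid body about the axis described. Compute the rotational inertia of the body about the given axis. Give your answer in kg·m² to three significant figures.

2.07

Thin rod: I_cm = (1/12)ML² = (1/12)(0.96)(0.94)² = 0.070688 kg·m²; centre at d = 0.78 m, so I = I_cm + Md² gives I = 0.070688 + (0.96)(0.78)² = 0.65475 kg·m².
Point mass: I_cm = 0; centre at d = 0.49 m, so I = I_cm + Md² gives I = 0 + (5.7)(0.49)² = 1.3686 kg·m².
Rectangular plate: I_cm = (1/12)M(a²+b²) = (1/12)(2)[(0.14)² + (0.3)²] = 0.018267 kg·m²; centre at d = 0.11 m, so I = I_cm + Md² gives I = 0.018267 + (2)(0.11)² = 0.042467 kg·m².
Total I = 0.65475 + 1.3686 + 0.042467 = 2.0658 kg·m².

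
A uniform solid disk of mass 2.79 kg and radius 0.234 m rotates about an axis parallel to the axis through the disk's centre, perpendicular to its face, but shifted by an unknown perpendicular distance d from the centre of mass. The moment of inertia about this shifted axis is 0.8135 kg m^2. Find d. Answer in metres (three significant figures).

0.514

About the centre-of-mass axis, I_cm = (1/2)MR² = (1/2)(2.79)(0.234)² = 0.076385 kg m^2.
Parallel axis theorem: I = I_cm + Md², so Md² = 0.8135 − 0.076385 = 0.73712 kg m^2.
d = √(0.73712 / 2.79) = 0.514 m.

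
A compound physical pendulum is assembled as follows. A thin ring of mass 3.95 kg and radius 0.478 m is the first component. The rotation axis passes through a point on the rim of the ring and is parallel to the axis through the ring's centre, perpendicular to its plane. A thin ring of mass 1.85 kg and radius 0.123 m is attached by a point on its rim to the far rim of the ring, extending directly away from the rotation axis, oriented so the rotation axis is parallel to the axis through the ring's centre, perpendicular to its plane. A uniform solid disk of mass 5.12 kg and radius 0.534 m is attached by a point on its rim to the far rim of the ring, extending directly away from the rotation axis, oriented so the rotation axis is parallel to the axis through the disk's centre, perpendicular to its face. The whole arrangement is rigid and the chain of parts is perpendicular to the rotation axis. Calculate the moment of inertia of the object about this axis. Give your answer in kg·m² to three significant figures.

Thin ring: I_cm = MR² = (3.95)(0.478)² = 0.90251 kg·m²; centre at d = 0.478 m, so the parallel axis theorem gives I = 0.90251 + (3.95)(0.478)² = 1.805 kg·m².
Thin ring: I_cm = MR² = (1.85)(0.123)² = 0.027989 kg·m²; centre at d = 0.478 + 0.478 + 0.123 = 1.079 m, so the parallel axis theorem gives I = 0.027989 + (1.85)(1.079)² = 2.1818 kg·m².
Solid disk: I_cm = (1/2)MR² = (1/2)(5.12)(0.534)² = 0.73 kg·m²; centre at d = 0.478 + 0.478 + 0.123 + 0.123 + 0.534 = 1.736 m, so the parallel axis theorem gives I = 0.73 + (5.12)(1.736)² = 16.16 kg·m².
Total I = 1.805 + 2.1818 + 16.16 = 20.147 kg·m².

20.1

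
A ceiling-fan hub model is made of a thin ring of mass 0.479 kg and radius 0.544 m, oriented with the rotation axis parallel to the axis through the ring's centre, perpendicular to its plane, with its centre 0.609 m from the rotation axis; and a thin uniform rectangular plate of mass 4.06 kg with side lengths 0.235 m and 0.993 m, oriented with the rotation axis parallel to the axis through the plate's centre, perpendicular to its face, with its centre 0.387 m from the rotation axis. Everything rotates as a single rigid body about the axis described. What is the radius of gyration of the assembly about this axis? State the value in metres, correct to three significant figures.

Thin ring: I_cm = MR² = (0.479)(0.544)² = 0.14175 kg m^2; centre at d = 0.609 m, so the parallel axis theorem gives I = 0.14175 + (0.479)(0.609)² = 0.31941 kg m^2.
Rectangular plate: I_cm = (1/12)M(a²+b²) = (1/12)(4.06)[(0.235)² + (0.993)²] = 0.3523 kg m^2; centre at d = 0.387 m, so the parallel axis theorem gives I = 0.3523 + (4.06)(0.387)² = 0.96036 kg m^2.
Total I = 1.2798 kg m^2; total mass M = 4.539 kg.
k = √(I/M) = √(1.2798/4.539) = 0.53099 m.

0.531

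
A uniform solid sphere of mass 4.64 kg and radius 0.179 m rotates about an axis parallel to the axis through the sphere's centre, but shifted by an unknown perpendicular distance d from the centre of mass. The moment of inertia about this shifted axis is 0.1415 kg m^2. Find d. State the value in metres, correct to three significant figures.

About the centre-of-mass axis, I_cm = (2/5)MR² = (2/5)(4.64)(0.179)² = 0.059468 kg m^2.
Parallel axis theorem: I = I_cm + Md², so Md² = 0.1415 − 0.059468 = 0.082032 kg m^2.
d = √(0.082032 / 4.64) = 0.13296 m.

0.133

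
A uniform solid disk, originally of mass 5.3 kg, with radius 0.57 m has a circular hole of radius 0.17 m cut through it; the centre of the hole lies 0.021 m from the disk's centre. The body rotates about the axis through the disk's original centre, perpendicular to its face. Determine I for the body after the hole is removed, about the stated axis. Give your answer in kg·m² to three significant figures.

Unpierced body about its centre: I₀ = (1/2)MR² = (1/2)(5.3)(0.57)² = 0.86098 kg·m².
The removed disk has mass m = M·(r/R)² = (5.3)(0.17/0.57)² = 0.47144 kg (same uniform areal density).
Its moment of inertia about the rotation axis (parallel-axis theorem): I_hole = (1/2)mr² + md² = (1/2)(0.47144)(0.17)² + (0.47144)(0.021)² = 0.0070202 kg·m².
Treating the hole as negative mass, I = I₀ − I_hole = 0.86098 − 0.0070202 = 0.85396 kg·m².

0.854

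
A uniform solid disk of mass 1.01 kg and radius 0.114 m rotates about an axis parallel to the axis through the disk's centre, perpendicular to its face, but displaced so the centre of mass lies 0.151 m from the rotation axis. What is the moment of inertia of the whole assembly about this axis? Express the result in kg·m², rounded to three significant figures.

0.0296

I_cm = (1/2)MR² = (1/2)(1.01)(0.114)² = 0.006563 kg·m²; centre at d = 0.151 m, so I = I_cm + Md² gives I = 0.006563 + (1.01)(0.151)² = 0.029592 kg·m².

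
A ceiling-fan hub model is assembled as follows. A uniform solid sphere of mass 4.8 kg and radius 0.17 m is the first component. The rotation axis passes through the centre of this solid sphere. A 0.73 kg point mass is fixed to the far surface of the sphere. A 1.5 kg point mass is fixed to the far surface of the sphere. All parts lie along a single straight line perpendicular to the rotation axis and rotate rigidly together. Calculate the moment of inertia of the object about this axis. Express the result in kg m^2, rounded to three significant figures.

Solid sphere: I_cm = (2/5)MR² = (2/5)(4.8)(0.17)² = 0.055488 kg m^2; axis through the centre, so I = 0.055488 kg m^2.
Point mass: I_cm = 0; centre at d = 0.17 m, so the parallel axis theorem gives I = 0 + (0.73)(0.17)² = 0.021097 kg m^2.
Point mass: I_cm = 0; centre at d = 0.17 m, so the parallel axis theorem gives I = 0 + (1.5)(0.17)² = 0.04335 kg m^2.
Total I = 0.055488 + 0.021097 + 0.04335 = 0.11994 kg m^2.

0.120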